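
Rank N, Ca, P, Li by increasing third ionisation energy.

P < N < Ca < Li

The third ionization energy removes an electron from the +2 ion. For each element: N²⁺ still has 3 valence electrons; Ca²⁺ is the bare [Ar] core; P²⁺ still has 3 valence electrons; Li²⁺ is already 1 electron into the core.
Breaking into a closed-shell core is much more expensive than removing a leftover valence electron — Ca and Li have the largest IE_3 here.
Valence configurations: N²⁺ [He]2s²2p¹, P²⁺ [Ne]3s²3p¹.
Tabulated IE_3 (kJ/mol): N 4578, Ca 4912, P 2914, Li 11815.
Putting it together, IE_3: P < N < Ca < Li.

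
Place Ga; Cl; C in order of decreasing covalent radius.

Ga > Cl > C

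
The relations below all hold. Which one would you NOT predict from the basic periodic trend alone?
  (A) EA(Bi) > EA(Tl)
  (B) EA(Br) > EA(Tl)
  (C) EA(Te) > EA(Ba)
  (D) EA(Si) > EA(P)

(D)

The general trend: electron affinity increases across a period and decreases down a group.
(A) Bi (period 6, group 15) vs Tl (period 6, group 13): the stated order agrees with the simple trend.
(B) Br (period 4, group 17) vs Tl (period 6, group 13): the stated order agrees with the simple trend.
(C) Te (period 5, group 16) vs Ba (period 6, group 2): the stated order agrees with the simple trend.
(D) Si (period 3, group 14) vs P (period 3, group 15): the stated order contradicts the simple trend.
The exception is (D): adding an electron to P's half-filled 3p³ is unfavourable, so Si (3p²) has the more exothermic EA.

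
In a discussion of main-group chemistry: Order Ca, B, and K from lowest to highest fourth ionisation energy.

The fourth ionization energy removes an electron from the +3 ion. For each element: Ca³⁺ is already 1 electron into the core; B³⁺ is the bare [He] core; K³⁺ is already 2 electrons into the core.
All of these are removing an electron from a noble-gas core or deeper; the smaller core (lower principal quantum number) is held far more tightly, and within a period the higher nuclear charge binds the same core more tightly.
Tabulated IE_4 (kJ/mol): Ca 6491, B 25026, K 5877.
Putting it together, IE_4: K < Ca < B.

K < Ca < B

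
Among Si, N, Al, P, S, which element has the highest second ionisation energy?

After 1 electron has been removed, what remains? Si⁺ still has 3 valence electrons; N⁺ still has 4 valence electrons; Al⁺ still has 2 valence electrons; P⁺ still has 4 valence electrons; S⁺ still has 5 valence electrons.
All are still removing valence electrons, so compare the +1 ions as you would atoms: IE_2 generally rises across a period (higher Z_eff) and falls down a group (larger shell), subject to the usual subshell exceptions.
Valence configurations: Si⁺ [Ne]3s²3p¹, N⁺ [He]2s²2p², Al⁺ [Ne]3s², P⁺ [Ne]3s²3p², S⁺ [Ne]3s²3p³.
Si⁺ loses a lone 3p electron whereas Al⁺ must break into a filled 3s² pair, so IE_2(Al) > IE_2(Si) even though Si has the higher nuclear charge.
The numbers (kJ/mol): Si 1577, N 2856, Al 1817, P 1907, S 2252.
So the second ionization energies run Si < Al < P < S < N.

N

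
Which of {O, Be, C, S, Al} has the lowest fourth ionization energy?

S

IE_4 is the cost of taking one more electron from the +3 cation: O³⁺ still has 3 valence electrons; Be³⁺ is already 1 electron into the core; C³⁺ still has 1 valence electron; S³⁺ still has 3 valence electrons; Al³⁺ is the bare [Ne] core.
Breaking into a closed-shell core is much more expensive than removing a leftover valence electron — Al and Be have the largest IE_4 here.
Valence configurations: O³⁺ [He]2s²2p¹, C³⁺ [He]2s¹, S³⁺ [Ne]3s²3p¹.
The numbers (kJ/mol): O 7469, Be 21007, C 6223, S 4556, Al 11577.
So the fourth ionization energies run S < C < O < Al < Be.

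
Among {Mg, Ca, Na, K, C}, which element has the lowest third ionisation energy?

K

After 2 electrons have been removed, what remains? Mg²⁺ is the bare [Ne] core; Ca²⁺ is the bare [Ar] core; Na²⁺ is already 1 electron into the core; K²⁺ is already 1 electron into the core; C²⁺ still has 2 valence electrons.
Usually core removal costs more than valence removal, but here the competition is close: a tightly held n=2 valence electron can cost more to remove than an n=3 core electron, so the actual values have to decide it.
Approximate IE_3 values (kJ/mol): Mg 7733, Ca 4912, Na 6910, K 4420, C 4620.
Overall IE_3 order: K < C < Ca < Na < Mg.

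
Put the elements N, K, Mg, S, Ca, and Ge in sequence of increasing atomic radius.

N is in period 2, group 15; Mg is in period 3, group 2; S is in period 3, group 16; K is in period 4, group 1; Ca is in period 4, group 2; Ge is in period 4, group 14.
Moving right in a period, electrons are added to the same shell under a stronger nuclear pull, so atoms get smaller; moving down, a new shell is opened and atoms get larger.
Neither a single period nor a single group — weigh both effects.
S > N: the two effects oppose for this pair; the down-group effect wins (103 vs 71 pm).
Ge > S: relative to S, both the across-period and down-group shifts push Ge's atomic radius up.
Mg > Ge: period and group pull opposite ways; the across-period shift dominates (139 vs 121 pm).
Ca > Mg: Ca sits below Mg in group 2, so the down-group effect alone puts Ca larger.
K > Ca: K lies to the left of Ca in period 4, so the across-period effect alone puts K larger.
For reference (pm): N 71, Mg 139, S 103, K 196, Ca 171, Ge 121.
So from smallest to largest: N < S < Ge < Mg < Ca < K.

N < S < Ge < Mg < Ca < K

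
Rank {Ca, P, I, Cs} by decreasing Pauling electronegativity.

P is in period 3, group 15; Ca is in period 4, group 2; I is in period 5, group 17; Cs is in period 6, group 1.
EN rises left→right (higher Z_eff, smaller atoms) and falls top→bottom (larger, more shielded atoms).
Here both period and group differ, so the two effects have to be weighed against each other.
Ca > Cs: relative to Cs, both the across-period and down-group shifts push Ca's electronegativity up.
P > Ca: both effects reinforce here, so P is clearly the higher of the two.
I > P: period and group pull opposite ways; the across-period shift dominates (2.66 vs 2.19).
Tabulated electronegativity (Pauling): P 2.19, Ca 1.00, I 2.66, Cs 0.79.
So from highest to lowest: I > P > Ca > Cs.

I > P > Ca > Cs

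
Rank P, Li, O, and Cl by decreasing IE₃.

Li, O, Cl, P

After 2 electrons have been removed, what remains? P²⁺ still has 3 valence electrons; Li²⁺ is already 1 electron into the core; O²⁺ still has 4 valence electrons; Cl²⁺ still has 5 valence electrons.
Core electrons are held far more tightly than valence electrons, so Li tops the IE_3 order.
Valence configurations: P²⁺ [Ne]3s²3p¹, O²⁺ [He]2s²2p², Cl²⁺ [Ne]3s²3p³.
Tabulated IE_3 (kJ/mol): P 2914, Li 11815, O 5300, Cl 3822.
Hence IE_3: P < Cl < O < Li.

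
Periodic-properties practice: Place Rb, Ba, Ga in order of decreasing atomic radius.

Rb > Ba > Ga

Ga is in period 4, group 13; Rb is in period 5, group 1; Ba is in period 6, group 2.
Across a period the added protons contract the valence shell; down a group each new principal shell makes the atom larger.
Here both period and group differ, so the two effects have to be weighed against each other.
Ba > Ga: relative to Ga, both the across-period and down-group shifts push Ba's atomic radius up.
Rb > Ba: the two effects oppose for this pair; the across-period effect wins (210 vs 196 pm).
Approximate values (pm): Ga 124, Rb 210, Ba 196.
So from largest to smallest: Rb > Ba > Ga.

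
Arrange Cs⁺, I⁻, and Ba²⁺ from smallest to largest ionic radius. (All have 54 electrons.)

All of these have 54 electrons, so size is governed by nuclear charge alone: the more protons, the stronger the pull on the same electron cloud, and the smaller the ion.
Nuclear charges: Ba²⁺ (Z=56), Cs⁺ (Z=55), I⁻ (Z=53).
Smallest to largest: Ba²⁺ < Cs⁺ < I⁻.

Ba²⁺ < Cs⁺ < I⁻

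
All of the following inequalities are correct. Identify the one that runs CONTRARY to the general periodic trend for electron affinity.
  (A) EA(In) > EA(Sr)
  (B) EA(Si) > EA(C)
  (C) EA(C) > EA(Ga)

The general trend: electron affinity increases across a period and decreases down a group.
(A) In (period 5, group 13) vs Sr (period 5, group 2): the stated order agrees with the simple trend.
(B) Si (period 3, group 14) vs C (period 2, group 14): the stated order contradicts the simple trend.
(C) C (period 2, group 14) vs Ga (period 4, group 13): the stated order agrees with the simple trend.
The exception is (B): Si's larger, more diffuse 3p orbitals accept an added electron slightly more readily than C's compact 2p.

(B)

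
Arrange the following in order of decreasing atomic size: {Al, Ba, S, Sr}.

Ba > Sr > Al > S

Moving right in a period, electrons are added to the same shell under a stronger nuclear pull, so atoms get smaller; moving down, a new shell is opened and atoms get larger.
Here both period and group differ, so the two effects have to be weighed against each other.
Al > S: both are in period 3; the period trend gives Al the larger value.
Sr > Al: relative to Al, both the across-period and down-group shifts push Sr's atomic radius up.
Ba > Sr: Ba sits below Sr in group 2, so the down-group effect alone puts Ba larger.
Tabulated atomic radius (pm): Al 126, S 103, Sr 185, Ba 196.
So from largest to smallest: Ba > Sr > Al > S.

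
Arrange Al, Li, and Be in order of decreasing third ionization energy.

Be > Li > Al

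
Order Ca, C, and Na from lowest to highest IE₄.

The fourth ionization energy removes an electron from the +3 ion. For each element: Ca³⁺ is already 1 electron into the core; C³⁺ still has 1 valence electron; Na³⁺ is already 2 electrons into the core.
Core electrons are held far more tightly than valence electrons, so Ca and Na top the IE_4 order.
The numbers (kJ/mol): Ca 6491, C 6223, Na 9543.
Putting it together, IE_4: C < Ca < Na.

C, Ca, Na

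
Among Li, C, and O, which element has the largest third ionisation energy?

Li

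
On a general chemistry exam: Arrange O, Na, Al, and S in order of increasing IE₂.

Consider each +1 ion: O⁺ still has 5 valence electrons; Na⁺ is the bare [Ne] core; Al⁺ still has 2 valence electrons; S⁺ still has 5 valence electrons.
Core electrons are held far more tightly than valence electrons, so Na tops the IE_2 order.
Valence configurations: O⁺ [He]2s²2p³, Al⁺ [Ne]3s², S⁺ [Ne]3s²3p³.
Tabulated IE_2 (kJ/mol): O 3388, Na 4562, Al 1817, S 2252.
Putting it together, IE_2: Al < S < O < Na.

Al < S < O < Na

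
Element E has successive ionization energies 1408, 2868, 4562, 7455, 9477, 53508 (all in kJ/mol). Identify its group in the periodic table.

Group 15

Look for the largest jump between consecutive ionization energies: IE6/IE5 ≈ 5.6, far larger than any earlier ratio.
That jump marks the point where a core electron is being removed. So the atom has 5 valence electrons.
A main-group element with 5 valence electrons is in group 15.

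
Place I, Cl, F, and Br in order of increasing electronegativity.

I < Br < Cl < F

EN rises left→right (higher Z_eff, smaller atoms) and falls top→bottom (larger, more shielded atoms).
All are in group 17, so electronegativity increases up the group.
So from lowest to highest: I < Br < Cl < F.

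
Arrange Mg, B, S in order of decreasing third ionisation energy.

The third ionization energy removes an electron from the +2 ion. For each element: Mg²⁺ is the bare [Ne] core; B²⁺ still has 1 valence electron; S²⁺ still has 4 valence electrons.
Breaking into a closed-shell core is much more expensive than removing a leftover valence electron — Mg has the largest IE_3 here.
Valence configurations: B²⁺ [He]2s¹, S²⁺ [Ne]3s²3p².
The numbers (kJ/mol): Mg 7733, B 3660, S 3357.
So the third ionization energies run S < B < Mg.

Mg > B > S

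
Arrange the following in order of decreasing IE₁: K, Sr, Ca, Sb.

K is in period 4, group 1; Ca is in period 4, group 2; Sr is in period 5, group 2; Sb is in period 5, group 15.
Removing the outermost electron gets harder across a period and easier down a group.
Neither a single period nor a single group — weigh both effects.
Sr > K: period and group pull opposite ways; the across-period shift dominates (550 vs 419 kJ/mol).
Ca > Sr: Ca sits above Sr in group 2, so the down-group effect alone puts Ca higher.
Sb > Ca: period and group pull opposite ways; the across-period shift dominates (831 vs 590 kJ/mol).
Tabulated first ionization energy (kJ/mol): K 419, Ca 590, Sr 550, Sb 831.
So from highest to lowest: Sb > Ca > Sr > K.

Sb > Ca > Sr > K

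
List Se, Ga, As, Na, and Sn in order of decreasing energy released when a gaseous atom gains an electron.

Na is in period 3, group 1; Ga is in period 4, group 13; As is in period 4, group 15; Se is in period 4, group 16; Sn is in period 5, group 14.
EA tends to increase across a period and decrease down a group, though the pattern is less regular than for IE or radius.
Neither a single period nor a single group — weigh both effects.
Na > Ga: the two effects oppose for this pair; the down-group effect wins (53 vs 29 kJ/mol).
As > Na: period and group pull opposite ways; the across-period shift dominates (78 vs 53 kJ/mol).
Sn > As: this pair runs against the simple trend — see the exception note.
Se > Sn: both effects reinforce here, so Se is clearly the higher of the two.
Note the exception: Sn has a higher electron affinity than As, contrary to the simple trend — adding an electron to As's half-filled np³ subshell costs electron-pairing energy.
Tabulated electron affinity (kJ/mol): Na 53, Ga 29, As 78, Se 195, Sn 107.
So from highest to lowest: Se > Sn > As > Na > Ga.

Se > Sn > As > Na > Ga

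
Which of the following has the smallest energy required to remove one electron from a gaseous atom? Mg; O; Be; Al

Al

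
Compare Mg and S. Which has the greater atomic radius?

Mg is in period 3, group 2; S is in period 3, group 16.
Moving right in a period, electrons are added to the same shell under a stronger nuclear pull, so atoms get smaller; moving down, a new shell is opened and atoms get larger.
All lie in period 3, so atomic radius increases right to left.
So Mg has the greater atomic radius (Mg > S).

Mg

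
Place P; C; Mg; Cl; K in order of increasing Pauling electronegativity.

K < Mg < P < C < Cl

C is in period 2, group 14; Mg is in period 3, group 2; P is in period 3, group 15; Cl is in period 3, group 17; K is in period 4, group 1.
Atoms toward the upper right of the periodic table pull bonding electrons most strongly.
Neither a single period nor a single group — weigh both effects.
Mg > K: relative to K, both the across-period and down-group shifts push Mg's electronegativity up.
P > Mg: both are in period 3; the period trend gives P the larger value.
C > P: period and group pull opposite ways; the down-group shift dominates (2.55 vs 2.19).
Cl > C: period and group pull opposite ways; the across-period shift dominates (3.16 vs 2.55).
Approximate values (Pauling): C 2.55, Mg 1.31, P 2.19, Cl 3.16, K 0.82.
So from lowest to highest: K < Mg < P < C < Cl.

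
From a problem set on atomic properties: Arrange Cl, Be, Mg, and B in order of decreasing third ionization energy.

After 2 electrons have been removed, what remains? Cl²⁺ still has 5 valence electrons; Be²⁺ is the bare [He] core; Mg²⁺ is the bare [Ne] core; B²⁺ still has 1 valence electron.
Breaking into a closed-shell core is much more expensive than removing a leftover valence electron — Mg and Be have the largest IE_3 here.
Valence configurations: Cl²⁺ [Ne]3s²3p³, B²⁺ [He]2s¹.
Approximate IE_3 values (kJ/mol): Cl 3822, Be 14849, Mg 7733, B 3660.
Putting it together, IE_3: B < Cl < Mg < Be.

Be > Mg > Cl > B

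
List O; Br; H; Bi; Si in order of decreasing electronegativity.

H is in period 1, group 1; O is in period 2, group 16; Si is in period 3, group 14; Br is in period 4, group 17; Bi is in period 6, group 15.
Atoms toward the upper right of the periodic table pull bonding electrons most strongly.
Neither a single period nor a single group — weigh both effects.
Bi > Si: the two effects oppose for this pair; the across-period effect wins (2.02 vs 1.90).
H > Bi: period and group pull opposite ways; the down-group shift dominates (2.20 vs 2.02).
Br > H: period and group pull opposite ways; the across-period shift dominates (2.96 vs 2.20).
O > Br: period and group pull opposite ways; the down-group shift dominates (3.44 vs 2.96).
Tabulated electronegativity (Pauling): H 2.20, O 3.44, Si 1.90, Br 2.96, Bi 2.02.
So from highest to lowest: O > Br > H > Bi > Si.

O, Br, H, Bi, Si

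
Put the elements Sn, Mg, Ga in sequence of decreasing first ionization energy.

First ionization energy rises across a period (greater Z_eff holds electrons more tightly) and falls down a group (valence electrons are farther from the nucleus).
These sit on a diagonal, where the across-period and down-group effects partly cancel.
Sn > Ga: period and group pull opposite ways; the across-period shift dominates (709 vs 579 kJ/mol).
Mg > Sn: period and group pull opposite ways; the down-group shift dominates (738 vs 709 kJ/mol).
For reference (kJ/mol): Mg 738, Ga 579, Sn 709.
So from highest to lowest: Mg > Sn > Ga.

Mg, Sn, Ga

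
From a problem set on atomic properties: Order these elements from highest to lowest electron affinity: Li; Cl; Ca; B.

Cl > Li > B > Ca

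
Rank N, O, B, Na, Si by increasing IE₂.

Si, B, N, O, Na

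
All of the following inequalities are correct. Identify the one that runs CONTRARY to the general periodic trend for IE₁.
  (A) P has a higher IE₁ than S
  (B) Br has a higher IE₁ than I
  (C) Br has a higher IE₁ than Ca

(A)

The general trend: IE₁ increases across a period and decreases down a group.
(A) P (period 3, group 15) vs S (period 3, group 16): the stated order contradicts the simple trend.
(B) Br (period 4, group 17) vs I (period 5, group 17): the stated order agrees with the simple trend.
(C) Br (period 4, group 17) vs Ca (period 4, group 2): the stated order agrees with the simple trend.
The exception is (A): S (3p⁴) ionizes more easily than half-filled P (3p³) because the paired 3p electron in S is pushed out by e⁻–e⁻ repulsion.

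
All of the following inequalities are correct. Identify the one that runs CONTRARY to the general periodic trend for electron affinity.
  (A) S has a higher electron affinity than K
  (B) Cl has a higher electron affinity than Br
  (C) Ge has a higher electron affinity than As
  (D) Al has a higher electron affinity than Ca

(C)

The general trend: electron affinity increases across a period and decreases down a group.
(A) S (period 3, group 16) vs K (period 4, group 1): the stated order agrees with the simple trend.
(B) Cl (period 3, group 17) vs Br (period 4, group 17): the stated order agrees with the simple trend.
(C) Ge (period 4, group 14) vs As (period 4, group 15): the stated order contradicts the simple trend.
(D) Al (period 3, group 13) vs Ca (period 4, group 2): the stated order agrees with the simple trend.
The exception is (C): adding an electron to As's half-filled 4p³ is unfavourable, so Ge (4p²) has the more exothermic EA.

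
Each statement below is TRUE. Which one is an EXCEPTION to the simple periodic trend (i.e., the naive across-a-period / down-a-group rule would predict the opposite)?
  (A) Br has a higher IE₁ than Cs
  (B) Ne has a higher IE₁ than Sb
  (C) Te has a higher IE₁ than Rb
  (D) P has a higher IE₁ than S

(D)

The general trend: IE₁ increases across a period and decreases down a group.
(A) Br (period 4, group 17) vs Cs (period 6, group 1): the stated order agrees with the simple trend.
(B) Ne (period 2, group 18) vs Sb (period 5, group 15): the stated order agrees with the simple trend.
(C) Te (period 5, group 16) vs Rb (period 5, group 1): the stated order agrees with the simple trend.
(D) P (period 3, group 15) vs S (period 3, group 16): the stated order contradicts the simple trend.
The exception is (D): S (3p⁴) ionizes more easily than half-filled P (3p³) because the paired 3p electron in S is pushed out by e⁻–e⁻ repulsion.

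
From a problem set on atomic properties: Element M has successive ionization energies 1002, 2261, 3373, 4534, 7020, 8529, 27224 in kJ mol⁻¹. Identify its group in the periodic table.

Group 16

Look for the largest jump between consecutive ionization energies: IE7/IE6 ≈ 3.2, far larger than any earlier ratio.
That jump marks the point where a core electron is being removed. So the atom has 6 valence electrons.
A main-group element with 6 valence electrons is in group 16.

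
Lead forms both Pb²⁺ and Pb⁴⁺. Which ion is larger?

Pb²⁺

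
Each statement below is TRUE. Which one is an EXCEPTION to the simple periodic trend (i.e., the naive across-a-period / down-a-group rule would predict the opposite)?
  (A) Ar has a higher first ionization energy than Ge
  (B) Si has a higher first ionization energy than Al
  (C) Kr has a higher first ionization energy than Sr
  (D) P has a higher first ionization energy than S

(D)

The general trend: first ionization energy increases across a period and decreases down a group.
(A) Ar (period 3, group 18) vs Ge (period 4, group 14): the stated order agrees with the simple trend.
(B) Si (period 3, group 14) vs Al (period 3, group 13): the stated order agrees with the simple trend.
(C) Kr (period 4, group 18) vs Sr (period 5, group 2): the stated order agrees with the simple trend.
(D) P (period 3, group 15) vs S (period 3, group 16): the stated order contradicts the simple trend.
The exception is (D): S (3p⁴) ionizes more easily than half-filled P (3p³) because the paired 3p electron in S is pushed out by e⁻–e⁻ repulsion.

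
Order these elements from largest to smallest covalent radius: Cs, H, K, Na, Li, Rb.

Cs > Rb > K > Na > Li > H

H is in period 1, group 1; Li is in period 2, group 1; Na is in period 3, group 1; K is in period 4, group 1; Rb is in period 5, group 1; Cs is in period 6, group 1.
Atomic radius shrinks across a period as nuclear charge pulls the same shell inward, and grows down a group as new shells are added.
All are in group 1, so atomic radius increases down the group.
So from largest to smallest: Cs > Rb > K > Na > Li > H.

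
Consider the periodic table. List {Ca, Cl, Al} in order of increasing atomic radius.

Al is in period 3, group 13; Cl is in period 3, group 17; Ca is in period 4, group 2.
Atomic radius shrinks across a period as nuclear charge pulls the same shell inward, and grows down a group as new shells are added.
Here both period and group differ, so the two effects have to be weighed against each other.
Al > Cl: Al lies to the left of Cl in period 3, so the across-period effect alone puts Al larger.
Ca > Al: both effects reinforce here, so Ca is clearly the larger of the two.
Tabulated atomic radius (pm): Al 126, Cl 99, Ca 171.
So from smallest to largest: Cl < Al < Ca.

Cl, Al, Ca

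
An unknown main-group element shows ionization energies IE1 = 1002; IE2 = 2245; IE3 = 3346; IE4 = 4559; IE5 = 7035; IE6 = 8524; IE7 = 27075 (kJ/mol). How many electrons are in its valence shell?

6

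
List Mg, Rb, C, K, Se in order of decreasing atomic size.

Rb > K > Mg > Se > C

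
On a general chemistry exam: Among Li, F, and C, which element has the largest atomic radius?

Li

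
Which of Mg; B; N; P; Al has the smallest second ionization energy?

Mg

IE_2 is the cost of taking one more electron from the +1 cation: Mg⁺ still has 1 valence electron; B⁺ still has 2 valence electrons; N⁺ still has 4 valence electrons; P⁺ still has 4 valence electrons; Al⁺ still has 2 valence electrons.
All are still removing valence electrons, so compare the +1 ions as you would atoms: IE_2 generally rises across a period (higher Z_eff) and falls down a group (larger shell), subject to the usual subshell exceptions.
Valence configurations: Mg⁺ [Ne]3s¹, B⁺ [He]2s², N⁺ [He]2s²2p², P⁺ [Ne]3s²3p², Al⁺ [Ne]3s².
Approximate IE_2 values (kJ/mol): Mg 1451, B 2427, N 2856, P 1907, Al 1817.
Putting it together, IE_2: Mg < Al < P < B < N.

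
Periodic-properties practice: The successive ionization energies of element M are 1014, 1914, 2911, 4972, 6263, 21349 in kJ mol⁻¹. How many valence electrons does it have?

5

Look for the largest jump between consecutive ionization energies: IE6/IE5 ≈ 3.4, far larger than any earlier ratio.
That jump marks the point where a core electron is being removed. So the atom has 5 valence electrons.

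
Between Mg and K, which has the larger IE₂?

K

Consider each +1 ion: Mg⁺ still has 1 valence electron; K⁺ is the bare [Ar] core.
Breaking into a closed-shell core is much more expensive than removing a leftover valence electron — K has the largest IE_2 here.
Tabulated IE_2 (kJ/mol): Mg 1451, K 3052.
Overall IE_2 order: Mg < K.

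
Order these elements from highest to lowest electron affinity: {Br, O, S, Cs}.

Br > S > O > Cs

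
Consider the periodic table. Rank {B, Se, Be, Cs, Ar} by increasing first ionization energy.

Cs, B, Be, Se, Ar

Be is in period 2, group 2; B is in period 2, group 13; Ar is in period 3, group 18; Se is in period 4, group 16; Cs is in period 6, group 1.
IE₁ increases left→right with effective nuclear charge and decreases top→bottom as the valence shell moves farther out.
These span different periods and groups, so the two trends combine.
B > Cs: relative to Cs, both the across-period and down-group shifts push B's first ionization energy up.
Be > B: this pair runs against the simple trend — see the exception note.
Se > Be: the two effects oppose for this pair; the across-period effect wins (941 vs 900 kJ/mol).
Ar > Se: relative to Se, both the across-period and down-group shifts push Ar's first ionization energy up.
Note the exception: Be has a higher first ionization energy than B, contrary to the simple trend — removing B's lone 2p electron is easier than breaking Be's filled 2s².
For reference (kJ/mol): Be 900, B 801, Ar 1521, Se 941, Cs 376.
So from lowest to highest: Cs < B < Be < Se < Ar.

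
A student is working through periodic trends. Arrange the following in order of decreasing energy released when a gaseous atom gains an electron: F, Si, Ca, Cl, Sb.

Cl > F > Si > Sb > Ca

F is in period 2, group 17; Si is in period 3, group 14; Cl is in period 3, group 17; Ca is in period 4, group 2; Sb is in period 5, group 15.
Atoms with high Z_eff and room in the valence shell (especially the halogens) have the most exothermic electron affinities.
Here both period and group differ, so the two effects have to be weighed against each other.
Sb > Ca: period and group pull opposite ways; the across-period shift dominates (103 vs 2 kJ/mol).
Si > Sb: the two effects oppose for this pair; the down-group effect wins (134 vs 103 kJ/mol).
F > Si: relative to Si, both the across-period and down-group shifts push F's electron affinity up.
Cl > F: this pair runs against the simple trend — see the exception note.
Note the exception: Cl has a higher electron affinity than F, contrary to the simple trend — F's small 2p subshell makes the incoming electron feel strong e⁻–e⁻ repulsion, so Cl actually releases more energy on gaining an electron.
Tabulated electron affinity (kJ/mol): F 328, Si 134, Cl 349, Ca 2, Sb 103.
So from highest to lowest: Cl > F > Si > Sb > Ca.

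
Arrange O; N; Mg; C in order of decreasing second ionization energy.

O, N, C, Mg

Consider each +1 ion: O⁺ still has 5 valence electrons; N⁺ still has 4 valence electrons; Mg⁺ still has 1 valence electron; C⁺ still has 3 valence electrons.
All are still removing valence electrons, so compare the +1 ions as you would atoms: IE_2 generally rises across a period (higher Z_eff) and falls down a group (larger shell), subject to the usual subshell exceptions.
Valence configurations: O⁺ [He]2s²2p³, N⁺ [He]2s²2p², Mg⁺ [Ne]3s¹, C⁺ [He]2s²2p¹.
Approximate IE_2 values (kJ/mol): O 3388, N 2856, Mg 1451, C 2353.
Overall IE_2 order: Mg < C < N < O.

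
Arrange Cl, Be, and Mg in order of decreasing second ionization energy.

Cl > Be > Mg

Consider each +1 ion: Cl⁺ still has 6 valence electrons; Be⁺ still has 1 valence electron; Mg⁺ still has 1 valence electron.
All are still removing valence electrons, so compare the +1 ions as you would atoms: IE_2 generally rises across a period (higher Z_eff) and falls down a group (larger shell), subject to the usual subshell exceptions.
Valence configurations: Cl⁺ [Ne]3s²3p⁴, Be⁺ [He]2s¹, Mg⁺ [Ne]3s¹.
Tabulated IE_2 (kJ/mol): Cl 2298, Be 1757, Mg 1451.
Putting it together, IE_2: Mg < Be < Cl.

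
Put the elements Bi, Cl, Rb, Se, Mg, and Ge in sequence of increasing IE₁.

Rb, Bi, Mg, Ge, Se, Cl

Mg is in period 3, group 2; Cl is in period 3, group 17; Ge is in period 4, group 14; Se is in period 4, group 16; Rb is in period 5, group 1; Bi is in period 6, group 15.
IE₁ increases left→right with effective nuclear charge and decreases top→bottom as the valence shell moves farther out.
These span different periods and groups, so the two trends combine.
Bi > Rb: the two effects oppose for this pair; the across-period effect wins (703 vs 403 kJ/mol).
Mg > Bi: the two effects oppose for this pair; the down-group effect wins (738 vs 703 kJ/mol).
Ge > Mg: period and group pull opposite ways; the across-period shift dominates (762 vs 738 kJ/mol).
Se > Ge: both are in period 4; the period trend gives Se the larger value.
Cl > Se: both effects reinforce here, so Cl is clearly the higher of the two.
Approximate values (kJ/mol): Mg 738, Cl 1251, Ge 762, Se 941, Rb 403, Bi 703.
So from lowest to highest: Rb < Bi < Mg < Ge < Se < Cl.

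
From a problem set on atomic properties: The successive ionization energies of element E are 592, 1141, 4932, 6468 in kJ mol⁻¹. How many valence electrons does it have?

Look for the largest jump between consecutive ionization energies: IE3/IE2 ≈ 4.3, far larger than any earlier ratio.
That jump marks the point where a core electron is being removed. So the atom has 2 valence electrons.

2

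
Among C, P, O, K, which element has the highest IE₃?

After 2 electrons have been removed, what remains? C²⁺ still has 2 valence electrons; P²⁺ still has 3 valence electrons; O²⁺ still has 4 valence electrons; K²⁺ is already 1 electron into the core.
Usually core removal costs more than valence removal, but here the competition is close: a tightly held n=2 valence electron can cost more to remove than an n=3 core electron, so the actual values have to decide it.
Valence configurations: C²⁺ [He]2s², P²⁺ [Ne]3s²3p¹, O²⁺ [He]2s²2p².
Tabulated IE_3 (kJ/mol): C 4620, P 2914, O 5300, K 4420.
Hence IE_3: P < K < C < O.

O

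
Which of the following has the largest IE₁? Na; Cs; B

B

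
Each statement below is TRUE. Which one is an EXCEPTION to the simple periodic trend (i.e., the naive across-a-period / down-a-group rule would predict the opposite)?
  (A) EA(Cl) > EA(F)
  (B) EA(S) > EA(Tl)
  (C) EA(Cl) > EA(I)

(A)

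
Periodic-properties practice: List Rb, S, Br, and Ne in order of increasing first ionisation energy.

Rb < S < Br < Ne

Ne is in period 2, group 18; S is in period 3, group 16; Br is in period 4, group 17; Rb is in period 5, group 1.
IE₁ increases left→right with effective nuclear charge and decreases top→bottom as the valence shell moves farther out.
Neither a single period nor a single group — weigh both effects.
S > Rb: relative to Rb, both the across-period and down-group shifts push S's first ionization energy up.
Br > S: the two effects oppose for this pair; the across-period effect wins (1140 vs 1000 kJ/mol).
Ne > Br: relative to Br, both the across-period and down-group shifts push Ne's first ionization energy up.
Tabulated first ionization energy (kJ/mol): Ne 2081, S 1000, Br 1140, Rb 403.
So from lowest to highest: Rb < S < Br < Ne.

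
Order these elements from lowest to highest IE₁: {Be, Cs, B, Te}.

Cs, B, Te, Be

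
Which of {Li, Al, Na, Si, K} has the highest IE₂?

The second ionization energy removes an electron from the +1 ion. For each element: Li⁺ is the bare [He] core; Al⁺ still has 2 valence electrons; Na⁺ is the bare [Ne] core; Si⁺ still has 3 valence electrons; K⁺ is the bare [Ar] core.
Core electrons are held far more tightly than valence electrons, so K, Na and Li top the IE_2 order.
Valence configurations: Al⁺ [Ne]3s², Si⁺ [Ne]3s²3p¹.
Si⁺ loses a lone 3p electron whereas Al⁺ must break into a filled 3s² pair, so IE_2(Al) > IE_2(Si) even though Si has the higher nuclear charge.
The numbers (kJ/mol): Li 7298, Al 1817, Na 4562, Si 1577, K 3052.
Overall IE_2 order: Si < Al < K < Na < Li.

Li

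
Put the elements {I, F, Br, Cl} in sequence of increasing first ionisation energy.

F is in period 2, group 17; Cl is in period 3, group 17; Br is in period 4, group 17; I is in period 5, group 17.
Removing the outermost electron gets harder across a period and easier down a group.
All are in group 17, so first ionization energy increases up the group.
So from lowest to highest: I < Br < Cl < F.

I < Br < Cl < F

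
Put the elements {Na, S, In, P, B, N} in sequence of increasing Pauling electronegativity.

Na < In < B < P < S < N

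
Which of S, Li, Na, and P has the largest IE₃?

Li

The third ionization energy removes an electron from the +2 ion. For each element: S²⁺ still has 4 valence electrons; Li²⁺ is already 1 electron into the core; Na²⁺ is already 1 electron into the core; P²⁺ still has 3 valence electrons.
Pulling an electron out of a noble-gas core costs far more than removing a remaining valence electron, so Na and Li sit at the high end of IE_3.
Valence configurations: S²⁺ [Ne]3s²3p², P²⁺ [Ne]3s²3p¹.
The numbers (kJ/mol): S 3357, Li 11815, Na 6910, P 2914.
So the third ionization energies run P < S < Na < Li.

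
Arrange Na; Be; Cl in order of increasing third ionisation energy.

Cl < Na < Be

IE_3 is the cost of taking one more electron from the +2 cation: Na²⁺ is already 1 electron into the core; Be²⁺ is the bare [He] core; Cl²⁺ still has 5 valence electrons.
Breaking into a closed-shell core is much more expensive than removing a leftover valence electron — Na and Be have the largest IE_3 here.
The numbers (kJ/mol): Na 6910, Be 14849, Cl 3822.
Putting it together, IE_3: Cl < Na < Be.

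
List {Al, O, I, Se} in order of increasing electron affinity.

Al < O < Se < I

O is in period 2, group 16; Al is in period 3, group 13; Se is in period 4, group 16; I is in period 5, group 17.
Electron affinity generally becomes more exothermic across a period toward the halogens and less exothermic down a group.
These span different periods and groups, so the two trends combine.
O > Al: both effects reinforce here, so O is clearly the higher of the two.
Se > O: this pair runs against the simple trend — see the exception note.
I > Se: the two effects oppose for this pair; the across-period effect wins (295 vs 195 kJ/mol).
Note the exception: Se has a higher electron affinity than O, contrary to the simple trend — O's compact 2p subshell gives strong electron–electron repulsion on the added electron.
Approximate values (kJ/mol): O 141, Al 42, Se 195, I 295.
So from lowest to highest: Al < O < Se < I.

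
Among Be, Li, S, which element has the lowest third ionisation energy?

S

IE_3 is the cost of taking one more electron from the +2 cation: Be²⁺ is the bare [He] core; Li²⁺ is already 1 electron into the core; S²⁺ still has 4 valence electrons.
Core electrons are held far more tightly than valence electrons, so Li and Be top the IE_3 order.
Tabulated IE_3 (kJ/mol): Be 14849, Li 11815, S 3357.
Overall IE_3 order: S < Li < Be.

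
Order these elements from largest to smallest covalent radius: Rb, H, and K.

Rb > K > H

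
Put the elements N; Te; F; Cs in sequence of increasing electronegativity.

N is in period 2, group 15; F is in period 2, group 17; Te is in period 5, group 16; Cs is in period 6, group 1.
EN rises left→right (higher Z_eff, smaller atoms) and falls top→bottom (larger, more shielded atoms).
These span different periods and groups, so the two trends combine.
Te > Cs: relative to Cs, both the across-period and down-group shifts push Te's electronegativity up.
N > Te: period and group pull opposite ways; the down-group shift dominates (3.04 vs 2.10).
F > N: F lies to the right of N in period 2, so the across-period effect alone puts F higher.
For reference (Pauling): N 3.04, F 3.98, Te 2.10, Cs 0.79.
So from lowest to highest: Cs < Te < N < F.

Cs < Te < N < F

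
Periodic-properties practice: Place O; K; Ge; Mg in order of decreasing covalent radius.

O is in period 2, group 16; Mg is in period 3, group 2; K is in period 4, group 1; Ge is in period 4, group 14.
Across a period the added protons contract the valence shell; down a group each new principal shell makes the atom larger.
Here both period and group differ, so the two effects have to be weighed against each other.
Ge > O: both effects reinforce here, so Ge is clearly the larger of the two.
Mg > Ge: period and group pull opposite ways; the across-period shift dominates (139 vs 121 pm).
K > Mg: relative to Mg, both the across-period and down-group shifts push K's atomic radius up.
Tabulated atomic radius (pm): O 63, Mg 139, K 196, Ge 121.
So from largest to smallest: K > Mg > Ge > O.

K > Mg > Ge > O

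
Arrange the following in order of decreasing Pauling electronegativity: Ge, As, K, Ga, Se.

K is in period 4, group 1; Ga is in period 4, group 13; Ge is in period 4, group 14; As is in period 4, group 15; Se is in period 4, group 16.
Atoms toward the upper right of the periodic table pull bonding electrons most strongly.
All lie in period 4, so electronegativity increases left to right.
So from highest to lowest: Se > As > Ge > Ga > K.

Se, As, Ge, Ga, K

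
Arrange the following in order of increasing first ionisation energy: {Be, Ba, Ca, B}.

Ba < Ca < B < Be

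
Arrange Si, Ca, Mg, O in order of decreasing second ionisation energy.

O > Si > Mg > Ca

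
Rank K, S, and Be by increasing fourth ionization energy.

S, K, Be

Consider each +3 ion: K³⁺ is already 2 electrons into the core; S³⁺ still has 3 valence electrons; Be³⁺ is already 1 electron into the core.
Pulling an electron out of a noble-gas core costs far more than removing a remaining valence electron, so K and Be sit at the high end of IE_4.
Approximate IE_4 values (kJ/mol): K 5877, S 4556, Be 21007.
Putting it together, IE_4: S < K < Be.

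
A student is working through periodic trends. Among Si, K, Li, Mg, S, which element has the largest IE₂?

IE_2 is the cost of taking one more electron from the +1 cation: Si⁺ still has 3 valence electrons; K⁺ is the bare [Ar] core; Li⁺ is the bare [He] core; Mg⁺ still has 1 valence electron; S⁺ still has 5 valence electrons.
Core electrons are held far more tightly than valence electrons, so K and Li top the IE_2 order.
Valence configurations: Si⁺ [Ne]3s²3p¹, Mg⁺ [Ne]3s¹, S⁺ [Ne]3s²3p³.
Tabulated IE_2 (kJ/mol): Si 1577, K 3052, Li 7298, Mg 1451, S 2252.
Hence IE_2: Mg < Si < S < K < Li.

Li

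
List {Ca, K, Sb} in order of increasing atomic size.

K is in period 4, group 1; Ca is in period 4, group 2; Sb is in period 5, group 15.
Across a period the added protons contract the valence shell; down a group each new principal shell makes the atom larger.
These span different periods and groups, so the two trends combine.
Ca > Sb: the two effects oppose for this pair; the across-period effect wins (171 vs 140 pm).
K > Ca: both are in period 4; the period trend gives K the larger value.
Approximate values (pm): K 196, Ca 171, Sb 140.
So from smallest to largest: Sb < Ca < K.

Sb < Ca < K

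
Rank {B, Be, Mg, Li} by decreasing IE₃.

The third ionization energy removes an electron from the +2 ion. For each element: B²⁺ still has 1 valence electron; Be²⁺ is the bare [He] core; Mg²⁺ is the bare [Ne] core; Li²⁺ is already 1 electron into the core.
Core electrons are held far more tightly than valence electrons, so Mg, Li and Be top the IE_3 order.
Tabulated IE_3 (kJ/mol): B 3660, Be 14849, Mg 7733, Li 11815.
Putting it together, IE_3: B < Mg < Li < Be.

Be > Li > Mg > B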